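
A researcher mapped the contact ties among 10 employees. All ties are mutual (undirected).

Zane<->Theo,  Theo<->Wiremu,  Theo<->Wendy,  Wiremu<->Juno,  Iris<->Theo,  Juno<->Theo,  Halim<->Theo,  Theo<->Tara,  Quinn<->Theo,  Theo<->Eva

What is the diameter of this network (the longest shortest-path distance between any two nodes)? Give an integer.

2

Eccentricity of each node (its greatest distance to any other): Eva:2, Halim:2, Iris:2, Juno:2, Quinn:2, Tara:2, Theo:1, Wendy:2, Wiremu:2, Zane:2.
The maximum eccentricity is 2, realized for instance by the pair Eva–Wendy via Eva – Theo – Wendy. So the diameter is 2.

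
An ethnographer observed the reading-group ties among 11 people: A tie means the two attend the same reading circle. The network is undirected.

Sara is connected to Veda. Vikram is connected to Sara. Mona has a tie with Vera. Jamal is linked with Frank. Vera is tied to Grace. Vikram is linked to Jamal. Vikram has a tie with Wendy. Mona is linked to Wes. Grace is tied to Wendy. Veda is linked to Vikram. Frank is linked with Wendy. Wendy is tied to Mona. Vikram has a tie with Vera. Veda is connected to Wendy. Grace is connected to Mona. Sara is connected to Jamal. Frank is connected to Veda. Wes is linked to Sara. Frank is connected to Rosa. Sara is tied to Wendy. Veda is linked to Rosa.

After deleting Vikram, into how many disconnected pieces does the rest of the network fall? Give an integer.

Vikram's neighbors (Jamal, Sara, Veda, Vera, and Wendy) remain reachable from one another through other ties, so the rest of the network stays in one piece.

1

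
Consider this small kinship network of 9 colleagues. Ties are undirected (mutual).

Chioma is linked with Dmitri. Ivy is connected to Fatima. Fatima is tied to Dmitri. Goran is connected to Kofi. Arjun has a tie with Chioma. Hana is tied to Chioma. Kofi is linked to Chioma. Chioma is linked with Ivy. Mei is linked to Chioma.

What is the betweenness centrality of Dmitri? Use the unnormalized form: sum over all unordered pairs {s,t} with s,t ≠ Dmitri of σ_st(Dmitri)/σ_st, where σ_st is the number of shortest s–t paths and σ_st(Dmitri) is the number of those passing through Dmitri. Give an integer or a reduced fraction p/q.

3

Pairs whose geodesics pass through Dmitri — Kofi–Fatima: 1/2; Goran–Fatima: 1/2; Mei–Fatima: 1/2; Hana–Fatima: 1/2; Chioma–Fatima: 1/2; Arjun–Fatima: 1/2.
All other pairs contribute 0.
Summing the contributions gives betweenness(Dmitri) = 3.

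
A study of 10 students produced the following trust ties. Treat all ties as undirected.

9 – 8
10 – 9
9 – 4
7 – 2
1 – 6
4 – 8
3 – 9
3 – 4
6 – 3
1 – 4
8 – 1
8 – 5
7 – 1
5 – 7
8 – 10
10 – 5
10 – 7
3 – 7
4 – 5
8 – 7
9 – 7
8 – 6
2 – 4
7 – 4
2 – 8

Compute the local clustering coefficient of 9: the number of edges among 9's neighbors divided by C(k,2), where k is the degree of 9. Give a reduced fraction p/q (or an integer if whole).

7/10

9's neighbors: 3, 4, 7, 8, and 10 (k = 5).
Possible neighbor pairs: C(5,2) = 10. Edges among them: 3–4, 3–7, 4–7, 4–8, 7–8, 7–10, 8–10 → e = 7.
Clustering(9) = 7/10.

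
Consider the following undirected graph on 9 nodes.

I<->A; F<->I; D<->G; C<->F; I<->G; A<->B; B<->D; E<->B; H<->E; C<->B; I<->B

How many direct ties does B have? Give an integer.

5

B is directly tied to A, C, D, E, and I. That is 5 neighbors, so the degree of B is 5.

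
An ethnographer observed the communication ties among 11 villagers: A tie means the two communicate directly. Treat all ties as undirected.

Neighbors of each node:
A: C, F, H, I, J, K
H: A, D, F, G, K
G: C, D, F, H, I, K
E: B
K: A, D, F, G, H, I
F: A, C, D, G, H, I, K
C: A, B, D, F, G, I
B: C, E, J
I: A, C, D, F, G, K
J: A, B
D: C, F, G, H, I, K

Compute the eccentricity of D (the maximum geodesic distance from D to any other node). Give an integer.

3

Distances from D: A:2, B:2, C:1, E:3, F:1, G:1, H:1, I:1, J:3, K:1.
The largest is 3 (to J and E), so the eccentricity of D is 3.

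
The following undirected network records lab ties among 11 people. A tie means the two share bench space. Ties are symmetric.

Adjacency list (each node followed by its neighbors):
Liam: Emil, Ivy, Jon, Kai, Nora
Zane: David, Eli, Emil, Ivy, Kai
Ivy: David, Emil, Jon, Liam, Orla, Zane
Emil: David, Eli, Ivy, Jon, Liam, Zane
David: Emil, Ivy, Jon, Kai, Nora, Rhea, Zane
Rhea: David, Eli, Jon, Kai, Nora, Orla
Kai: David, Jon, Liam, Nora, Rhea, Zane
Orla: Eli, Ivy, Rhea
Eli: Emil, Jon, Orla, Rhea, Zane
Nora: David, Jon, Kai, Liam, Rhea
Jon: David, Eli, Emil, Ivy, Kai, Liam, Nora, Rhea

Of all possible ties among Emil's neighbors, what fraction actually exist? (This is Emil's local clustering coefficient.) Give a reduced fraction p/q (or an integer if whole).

Emil's neighbors: David, Eli, Ivy, Jon, Liam, and Zane (k = 6).
Possible neighbor pairs: C(6,2) = 15. Edges among them: David–Ivy, David–Jon, David–Zane, Eli–Jon, Eli–Zane, Ivy–Jon, Ivy–Liam, Ivy–Zane, Jon–Liam → e = 9.
Clustering(Emil) = 9/15 = 3/5.

3/5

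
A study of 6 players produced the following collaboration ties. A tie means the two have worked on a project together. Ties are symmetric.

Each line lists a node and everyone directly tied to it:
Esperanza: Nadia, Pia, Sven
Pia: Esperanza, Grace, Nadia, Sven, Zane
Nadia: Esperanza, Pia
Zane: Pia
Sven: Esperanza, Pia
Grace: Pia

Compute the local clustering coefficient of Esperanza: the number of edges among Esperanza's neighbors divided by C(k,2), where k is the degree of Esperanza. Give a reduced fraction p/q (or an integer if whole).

2/3

Esperanza's neighbors: Nadia, Pia, and Sven (k = 3).
Possible neighbor pairs: C(3,2) = 3. Edges among them: Nadia–Pia, Pia–Sven → e = 2.
Clustering(Esperanza) = 2/3.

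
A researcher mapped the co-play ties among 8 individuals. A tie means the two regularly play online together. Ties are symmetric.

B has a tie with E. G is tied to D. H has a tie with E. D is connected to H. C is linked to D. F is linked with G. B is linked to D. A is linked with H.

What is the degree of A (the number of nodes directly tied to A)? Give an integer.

1

A is directly tied to H. That is 1 neighbor, so the degree of A is 1.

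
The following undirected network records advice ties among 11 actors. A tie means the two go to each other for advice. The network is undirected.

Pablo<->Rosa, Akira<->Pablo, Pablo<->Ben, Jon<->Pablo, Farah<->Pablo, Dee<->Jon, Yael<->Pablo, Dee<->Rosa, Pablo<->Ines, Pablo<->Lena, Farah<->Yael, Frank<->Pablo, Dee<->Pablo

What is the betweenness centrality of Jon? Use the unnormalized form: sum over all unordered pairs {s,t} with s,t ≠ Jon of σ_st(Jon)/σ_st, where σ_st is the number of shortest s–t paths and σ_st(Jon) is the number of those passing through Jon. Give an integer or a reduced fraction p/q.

0

No shortest path between any pair of other nodes passes through Jon.
Summing the contributions gives betweenness(Jon) = 0.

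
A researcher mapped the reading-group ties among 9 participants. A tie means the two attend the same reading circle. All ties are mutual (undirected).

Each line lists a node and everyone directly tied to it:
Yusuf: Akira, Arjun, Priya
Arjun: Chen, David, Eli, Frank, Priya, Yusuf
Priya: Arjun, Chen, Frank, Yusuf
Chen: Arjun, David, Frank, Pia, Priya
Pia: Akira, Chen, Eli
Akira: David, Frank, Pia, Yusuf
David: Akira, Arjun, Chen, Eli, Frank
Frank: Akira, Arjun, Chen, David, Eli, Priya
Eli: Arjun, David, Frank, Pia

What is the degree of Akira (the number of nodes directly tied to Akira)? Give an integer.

4

Akira is directly tied to David, Frank, Pia, and Yusuf. That is 4 neighbors, so the degree of Akira is 4.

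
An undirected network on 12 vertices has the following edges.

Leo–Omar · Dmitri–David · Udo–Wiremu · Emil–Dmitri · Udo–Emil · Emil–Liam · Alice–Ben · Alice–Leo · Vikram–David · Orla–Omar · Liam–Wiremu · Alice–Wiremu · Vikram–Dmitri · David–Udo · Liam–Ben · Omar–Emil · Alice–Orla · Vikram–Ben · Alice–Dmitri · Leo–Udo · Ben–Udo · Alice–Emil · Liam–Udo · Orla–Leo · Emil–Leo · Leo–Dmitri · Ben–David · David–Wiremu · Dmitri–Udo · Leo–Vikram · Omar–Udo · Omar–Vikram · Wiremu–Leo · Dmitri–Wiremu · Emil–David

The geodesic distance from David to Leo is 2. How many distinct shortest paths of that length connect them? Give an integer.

5

The shortest distance is 2. The length-2 paths are: David–Vikram–Leo; David–Udo–Leo; David–Wiremu–Leo; David–Dmitri–Leo; David–Emil–Leo.
That gives 5 distinct shortest paths.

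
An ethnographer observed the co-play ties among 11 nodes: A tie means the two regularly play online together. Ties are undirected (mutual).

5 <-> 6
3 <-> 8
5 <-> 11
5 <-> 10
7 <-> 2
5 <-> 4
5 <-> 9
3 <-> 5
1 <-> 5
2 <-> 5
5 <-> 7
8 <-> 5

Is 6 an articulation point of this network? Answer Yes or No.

Even without 6, every remaining node can still reach every other (the residual graph is connected), so 6 is not a cut vertex.

No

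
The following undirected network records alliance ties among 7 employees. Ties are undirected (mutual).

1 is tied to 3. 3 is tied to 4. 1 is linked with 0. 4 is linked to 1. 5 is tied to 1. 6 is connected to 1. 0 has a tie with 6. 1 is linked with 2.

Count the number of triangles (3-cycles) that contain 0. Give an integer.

0's neighbors: 1 and 6.
Neighbor pairs that are themselves tied: 0–1–6. Each forms one triangle with 0, for 1 in total.

1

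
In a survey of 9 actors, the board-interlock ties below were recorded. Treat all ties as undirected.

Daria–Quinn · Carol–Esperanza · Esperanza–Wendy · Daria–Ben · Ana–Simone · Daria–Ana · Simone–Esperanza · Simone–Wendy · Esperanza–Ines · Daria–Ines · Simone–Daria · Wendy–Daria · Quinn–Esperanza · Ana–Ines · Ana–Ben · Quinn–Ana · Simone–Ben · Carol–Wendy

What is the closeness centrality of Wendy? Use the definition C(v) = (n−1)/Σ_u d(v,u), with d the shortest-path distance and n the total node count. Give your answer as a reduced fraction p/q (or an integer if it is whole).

Distances from Wendy: Ana:2, Ben:2, Carol:1, Daria:1, Esperanza:1, Ines:2, Quinn:2, Simone:1. Sum = 12.
n = 9, so closeness = 8/12 = 2/3.

2/3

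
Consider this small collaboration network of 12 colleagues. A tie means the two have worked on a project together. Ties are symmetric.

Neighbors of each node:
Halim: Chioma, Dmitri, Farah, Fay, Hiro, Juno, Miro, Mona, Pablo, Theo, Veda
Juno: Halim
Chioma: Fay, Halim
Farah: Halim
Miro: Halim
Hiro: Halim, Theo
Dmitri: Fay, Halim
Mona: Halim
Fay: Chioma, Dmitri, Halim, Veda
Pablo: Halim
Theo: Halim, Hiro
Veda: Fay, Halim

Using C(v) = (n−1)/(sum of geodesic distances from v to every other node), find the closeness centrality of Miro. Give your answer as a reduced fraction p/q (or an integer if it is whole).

Distances from Miro: Chioma:2, Dmitri:2, Farah:2, Fay:2, Halim:1, Hiro:2, Juno:2, Mona:2, Pablo:2, Theo:2, Veda:2. Sum = 21.
n = 12, so closeness = 11/21.

11/21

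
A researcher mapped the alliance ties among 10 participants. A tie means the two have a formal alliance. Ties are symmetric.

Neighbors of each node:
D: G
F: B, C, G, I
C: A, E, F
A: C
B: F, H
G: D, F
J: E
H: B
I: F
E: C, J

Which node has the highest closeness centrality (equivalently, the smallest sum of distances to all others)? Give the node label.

F

Farness (sum of distances to all others) for each node — A:25, B:21, C:17, D:29, E:23, F:15, G:21, H:29, I:23, J:31.
The smallest farness is 15, for F, so F has the highest closeness.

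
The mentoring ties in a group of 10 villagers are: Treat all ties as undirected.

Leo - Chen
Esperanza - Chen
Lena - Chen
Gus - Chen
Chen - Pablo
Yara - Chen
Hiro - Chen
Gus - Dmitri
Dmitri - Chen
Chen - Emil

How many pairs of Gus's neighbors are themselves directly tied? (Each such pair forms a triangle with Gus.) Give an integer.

1

Gus's neighbors: Chen and Dmitri.
Neighbor pairs that are themselves tied: Gus–Chen–Dmitri. Each forms one triangle with Gus, for 1 in total.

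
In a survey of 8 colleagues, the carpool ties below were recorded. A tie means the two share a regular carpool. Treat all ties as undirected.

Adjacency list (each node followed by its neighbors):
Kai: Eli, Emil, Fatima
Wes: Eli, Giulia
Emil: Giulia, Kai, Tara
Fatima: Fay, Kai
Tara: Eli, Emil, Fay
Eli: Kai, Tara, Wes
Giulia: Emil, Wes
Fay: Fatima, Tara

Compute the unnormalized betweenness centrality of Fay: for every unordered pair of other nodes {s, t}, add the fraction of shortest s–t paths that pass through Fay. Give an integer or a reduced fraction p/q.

Pairs whose geodesics pass through Fay — Tara–Fatima: 1.
All other pairs contribute 0.
Summing the contributions gives betweenness(Fay) = 1.

1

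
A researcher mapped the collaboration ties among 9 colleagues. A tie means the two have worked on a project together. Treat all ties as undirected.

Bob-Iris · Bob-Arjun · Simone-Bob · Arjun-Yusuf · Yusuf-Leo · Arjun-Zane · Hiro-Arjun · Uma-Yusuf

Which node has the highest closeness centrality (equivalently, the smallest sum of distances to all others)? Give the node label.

Arjun

Farness (sum of distances to all others) for each node — Arjun:12, Bob:15, Hiro:19, Iris:22, Leo:22, Simone:22, Uma:22, Yusuf:15, Zane:19.
The smallest farness is 12, for Arjun, so Arjun has the highest closeness.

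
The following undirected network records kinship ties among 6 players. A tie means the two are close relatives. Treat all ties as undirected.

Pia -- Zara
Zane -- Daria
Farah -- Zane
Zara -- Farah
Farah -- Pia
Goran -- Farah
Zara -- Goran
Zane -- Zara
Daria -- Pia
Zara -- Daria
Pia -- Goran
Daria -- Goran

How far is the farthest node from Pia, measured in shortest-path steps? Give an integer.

Distances from Pia: Daria:1, Farah:1, Goran:1, Zane:2, Zara:1.
The largest is 2 (to Zane), so the eccentricity of Pia is 2.

2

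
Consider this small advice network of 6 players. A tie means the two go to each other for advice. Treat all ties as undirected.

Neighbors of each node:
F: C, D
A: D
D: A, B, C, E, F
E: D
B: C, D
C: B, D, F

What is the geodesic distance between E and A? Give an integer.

One shortest route is E – D – A, which uses 2 edges, and E and A are not directly tied, so nothing shorter exists. So d(E,A) = 2.

2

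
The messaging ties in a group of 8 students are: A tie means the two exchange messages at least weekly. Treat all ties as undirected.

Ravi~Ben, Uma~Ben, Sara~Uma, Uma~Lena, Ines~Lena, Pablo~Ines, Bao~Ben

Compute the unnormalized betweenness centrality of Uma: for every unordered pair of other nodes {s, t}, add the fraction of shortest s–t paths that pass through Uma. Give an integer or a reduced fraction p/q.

Pairs whose geodesics pass through Uma — Pablo–Sara: 1; Pablo–Ben: 1; Pablo–Ravi: 1; Pablo–Bao: 1; Ines–Sara: 1; Ines–Ben: 1; Ines–Ravi: 1; Ines–Bao: 1; Sara–Ben: 1; Sara–Ravi: 1; Sara–Bao: 1; Sara–Lena: 1; Ben–Lena: 1; Ravi–Lena: 1 … (+1 more pairs).
All other pairs contribute 0.
Summing the contributions gives betweenness(Uma) = 15.

15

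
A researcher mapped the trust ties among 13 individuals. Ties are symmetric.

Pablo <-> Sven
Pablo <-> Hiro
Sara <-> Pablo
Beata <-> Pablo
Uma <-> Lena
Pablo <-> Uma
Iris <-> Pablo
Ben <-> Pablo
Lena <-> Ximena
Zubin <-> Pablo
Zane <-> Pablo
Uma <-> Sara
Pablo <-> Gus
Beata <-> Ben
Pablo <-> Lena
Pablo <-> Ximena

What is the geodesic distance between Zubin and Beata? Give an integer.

2

One shortest route is Zubin – Pablo – Beata, which uses 2 edges, and Zubin and Beata are not directly tied, so nothing shorter exists. So d(Zubin,Beata) = 2.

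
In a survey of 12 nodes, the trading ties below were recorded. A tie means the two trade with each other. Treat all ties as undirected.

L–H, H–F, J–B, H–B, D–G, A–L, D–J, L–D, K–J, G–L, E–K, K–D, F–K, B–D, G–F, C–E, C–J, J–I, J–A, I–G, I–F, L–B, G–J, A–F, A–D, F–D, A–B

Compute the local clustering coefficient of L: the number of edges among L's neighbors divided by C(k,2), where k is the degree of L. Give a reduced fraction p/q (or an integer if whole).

1/2

L's neighbors: A, B, D, G, and H (k = 5).
Possible neighbor pairs: C(5,2) = 10. Edges among them: A–B, A–D, B–D, B–H, D–G → e = 5.
Clustering(L) = 5/10 = 1/2.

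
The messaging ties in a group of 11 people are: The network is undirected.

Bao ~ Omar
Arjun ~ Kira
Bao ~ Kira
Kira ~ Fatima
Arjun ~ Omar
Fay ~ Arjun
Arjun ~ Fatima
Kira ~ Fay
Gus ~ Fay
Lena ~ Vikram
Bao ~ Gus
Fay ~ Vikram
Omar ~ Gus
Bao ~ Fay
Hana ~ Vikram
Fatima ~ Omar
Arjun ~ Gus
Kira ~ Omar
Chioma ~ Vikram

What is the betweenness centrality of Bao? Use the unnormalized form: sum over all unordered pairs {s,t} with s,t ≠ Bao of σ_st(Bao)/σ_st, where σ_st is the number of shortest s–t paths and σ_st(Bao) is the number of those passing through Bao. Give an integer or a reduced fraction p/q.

3/2

Pairs whose geodesics pass through Bao — Gus–Kira: 1/4; Omar–Fay: 1/4; Omar–Hana: 1/4; Omar–Lena: 1/4; Omar–Chioma: 1/4; Omar–Vikram: 1/4.
All other pairs contribute 0.
Summing the contributions gives betweenness(Bao) = 3/2.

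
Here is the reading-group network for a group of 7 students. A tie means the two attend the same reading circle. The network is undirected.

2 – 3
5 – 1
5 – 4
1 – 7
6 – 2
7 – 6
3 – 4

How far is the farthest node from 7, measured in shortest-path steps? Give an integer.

3

Distances from 7: 1:1, 2:2, 3:3, 4:3, 5:2, 6:1.
The largest is 3 (to 3 and 4), so the eccentricity of 7 is 3.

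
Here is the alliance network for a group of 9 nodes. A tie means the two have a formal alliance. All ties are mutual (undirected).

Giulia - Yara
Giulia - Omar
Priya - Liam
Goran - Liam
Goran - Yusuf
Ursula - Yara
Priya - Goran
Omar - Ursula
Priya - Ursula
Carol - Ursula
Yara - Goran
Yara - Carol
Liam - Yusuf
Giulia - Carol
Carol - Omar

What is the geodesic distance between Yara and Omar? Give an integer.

One shortest route is Yara – Giulia – Omar, which uses 2 edges, and Yara and Omar are not directly tied, so nothing shorter exists. So d(Yara,Omar) = 2.

2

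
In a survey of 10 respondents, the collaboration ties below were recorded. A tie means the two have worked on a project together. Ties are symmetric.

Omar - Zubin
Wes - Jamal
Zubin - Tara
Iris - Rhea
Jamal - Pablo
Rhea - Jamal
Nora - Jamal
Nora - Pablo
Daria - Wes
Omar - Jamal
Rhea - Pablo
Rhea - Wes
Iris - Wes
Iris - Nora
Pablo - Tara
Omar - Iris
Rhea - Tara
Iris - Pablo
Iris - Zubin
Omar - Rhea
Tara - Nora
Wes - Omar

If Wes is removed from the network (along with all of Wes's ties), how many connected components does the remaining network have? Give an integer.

Without Wes, the remaining ties split the others into: {Iris, Jamal, Nora, Omar, Pablo, Rhea, Tara, Zubin}; {Daria}.
That's 2 separate components.

2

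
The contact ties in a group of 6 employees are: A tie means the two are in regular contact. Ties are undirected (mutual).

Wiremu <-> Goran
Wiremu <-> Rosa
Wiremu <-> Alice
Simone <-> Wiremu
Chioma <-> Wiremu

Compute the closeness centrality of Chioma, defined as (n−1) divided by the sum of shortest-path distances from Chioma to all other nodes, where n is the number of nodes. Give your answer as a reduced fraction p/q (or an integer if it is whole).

5/9

Distances from Chioma: Alice:2, Goran:2, Rosa:2, Simone:2, Wiremu:1. Sum = 9.
n = 6, so closeness = 5/9.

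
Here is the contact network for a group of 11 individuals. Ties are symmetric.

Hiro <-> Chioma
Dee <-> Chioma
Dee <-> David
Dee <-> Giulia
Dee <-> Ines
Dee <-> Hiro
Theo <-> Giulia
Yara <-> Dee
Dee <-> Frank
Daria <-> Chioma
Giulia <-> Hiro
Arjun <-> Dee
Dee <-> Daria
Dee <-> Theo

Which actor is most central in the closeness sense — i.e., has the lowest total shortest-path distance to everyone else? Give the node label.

Farness (sum of distances to all others) for each node — Arjun:19, Chioma:17, Daria:18, David:19, Dee:10, Frank:19, Giulia:17, Hiro:17, Ines:19, Theo:18, Yara:19.
The smallest farness is 10, for Dee, so Dee has the highest closeness.

Dee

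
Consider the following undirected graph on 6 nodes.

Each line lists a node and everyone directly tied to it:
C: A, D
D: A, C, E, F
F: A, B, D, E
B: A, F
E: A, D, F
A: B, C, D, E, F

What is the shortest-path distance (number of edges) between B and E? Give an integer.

One shortest route is B – F – E, which uses 2 edges, and B and E are not directly tied, so nothing shorter exists. So d(B,E) = 2.

2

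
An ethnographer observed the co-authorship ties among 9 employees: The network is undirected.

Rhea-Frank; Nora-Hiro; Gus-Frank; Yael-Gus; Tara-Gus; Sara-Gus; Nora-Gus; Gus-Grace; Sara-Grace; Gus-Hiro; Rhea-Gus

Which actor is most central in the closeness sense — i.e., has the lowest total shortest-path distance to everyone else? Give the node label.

Farness (sum of distances to all others) for each node — Frank:14, Grace:14, Gus:8, Hiro:14, Nora:14, Rhea:14, Sara:14, Tara:15, Yael:15.
The smallest farness is 8, for Gus, so Gus has the highest closeness.

Gus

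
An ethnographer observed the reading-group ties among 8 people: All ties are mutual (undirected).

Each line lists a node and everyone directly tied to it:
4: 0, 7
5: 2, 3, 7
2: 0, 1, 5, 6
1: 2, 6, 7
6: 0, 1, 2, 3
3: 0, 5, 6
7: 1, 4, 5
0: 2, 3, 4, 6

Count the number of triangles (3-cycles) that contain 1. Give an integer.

1

1's neighbors: 2, 6, and 7.
Neighbor pairs that are themselves tied: 1–2–6. Each forms one triangle with 1, for 1 in total.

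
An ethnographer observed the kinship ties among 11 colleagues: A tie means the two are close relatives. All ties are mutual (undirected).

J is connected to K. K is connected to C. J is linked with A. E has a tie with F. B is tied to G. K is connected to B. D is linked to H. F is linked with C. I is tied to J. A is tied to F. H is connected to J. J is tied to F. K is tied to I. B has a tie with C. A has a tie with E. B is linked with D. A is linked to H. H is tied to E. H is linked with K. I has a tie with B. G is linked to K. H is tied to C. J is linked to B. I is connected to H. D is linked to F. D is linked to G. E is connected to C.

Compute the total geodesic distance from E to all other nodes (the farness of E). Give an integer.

Distances from E: A:1, B:2, C:1, D:2, F:1, G:3, H:1, I:2, J:2, K:2.
Sum = 1 + 2 + 1 + 2 + 1 + 3 + 1 + 2 + 2 + 2 = 17.

17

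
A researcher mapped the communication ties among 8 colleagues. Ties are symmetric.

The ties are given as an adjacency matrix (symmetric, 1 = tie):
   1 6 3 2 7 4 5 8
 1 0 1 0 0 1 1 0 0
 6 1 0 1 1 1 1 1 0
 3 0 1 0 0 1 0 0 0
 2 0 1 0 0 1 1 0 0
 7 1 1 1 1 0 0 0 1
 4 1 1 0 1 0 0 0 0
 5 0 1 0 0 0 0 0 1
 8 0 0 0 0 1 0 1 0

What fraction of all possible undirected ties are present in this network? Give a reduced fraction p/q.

13/28

There are 13 edges and 8 nodes, so the maximum possible is C(8,2) = 28.
Density = 13/28.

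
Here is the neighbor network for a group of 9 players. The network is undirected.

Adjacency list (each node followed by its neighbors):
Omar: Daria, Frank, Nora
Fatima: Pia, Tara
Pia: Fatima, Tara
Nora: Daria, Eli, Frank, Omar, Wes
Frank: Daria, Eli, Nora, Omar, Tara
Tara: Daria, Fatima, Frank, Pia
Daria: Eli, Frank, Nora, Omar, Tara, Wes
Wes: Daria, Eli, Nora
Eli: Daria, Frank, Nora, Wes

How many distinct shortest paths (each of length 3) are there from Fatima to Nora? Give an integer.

The shortest distance is 3. The length-3 paths are: Fatima–Tara–Frank–Nora; Fatima–Tara–Daria–Nora.
That gives 2 distinct shortest paths.

2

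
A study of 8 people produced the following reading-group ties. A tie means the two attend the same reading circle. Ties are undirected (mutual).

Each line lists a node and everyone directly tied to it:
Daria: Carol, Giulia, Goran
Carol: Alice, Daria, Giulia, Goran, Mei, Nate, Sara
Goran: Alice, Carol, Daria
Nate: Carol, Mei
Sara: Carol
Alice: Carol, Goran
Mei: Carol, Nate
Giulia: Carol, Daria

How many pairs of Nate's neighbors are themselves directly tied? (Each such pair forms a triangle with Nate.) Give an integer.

1

Nate's neighbors: Carol and Mei.
Neighbor pairs that are themselves tied: Nate–Carol–Mei. Each forms one triangle with Nate, for 1 in total.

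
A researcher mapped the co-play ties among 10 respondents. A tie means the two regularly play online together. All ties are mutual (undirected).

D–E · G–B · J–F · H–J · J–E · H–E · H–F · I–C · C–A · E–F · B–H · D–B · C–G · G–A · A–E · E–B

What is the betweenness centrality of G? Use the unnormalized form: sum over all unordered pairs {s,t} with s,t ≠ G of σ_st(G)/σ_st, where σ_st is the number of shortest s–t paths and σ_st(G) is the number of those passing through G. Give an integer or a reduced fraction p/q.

Pairs whose geodesics pass through G — H–I: 1/2; H–C: 1/2; D–I: 1/2; D–C: 1/2; B–I: 1; B–C: 1; B–A: 1/2.
All other pairs contribute 0.
Summing the contributions gives betweenness(G) = 9/2.

9/2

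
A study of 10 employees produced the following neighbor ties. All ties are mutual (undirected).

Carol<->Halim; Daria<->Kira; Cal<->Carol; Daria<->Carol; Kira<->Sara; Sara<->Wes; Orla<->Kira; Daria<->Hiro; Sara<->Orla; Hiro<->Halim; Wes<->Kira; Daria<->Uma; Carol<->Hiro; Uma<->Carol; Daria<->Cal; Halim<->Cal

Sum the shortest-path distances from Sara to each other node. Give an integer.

Distances from Sara: Cal:3, Carol:3, Daria:2, Halim:4, Hiro:3, Kira:1, Orla:1, Uma:3, Wes:1.
Sum = 3 + 3 + 2 + 4 + 3 + 1 + 1 + 3 + 1 = 21.

21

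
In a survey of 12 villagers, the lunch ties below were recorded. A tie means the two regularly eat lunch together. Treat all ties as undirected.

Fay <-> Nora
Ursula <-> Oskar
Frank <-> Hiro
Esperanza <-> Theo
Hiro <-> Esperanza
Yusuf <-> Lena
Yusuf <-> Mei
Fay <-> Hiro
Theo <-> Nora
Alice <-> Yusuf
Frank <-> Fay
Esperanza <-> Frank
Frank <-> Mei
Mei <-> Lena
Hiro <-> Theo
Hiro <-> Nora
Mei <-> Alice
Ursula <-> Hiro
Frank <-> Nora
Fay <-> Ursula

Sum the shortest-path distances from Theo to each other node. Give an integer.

Distances from Theo: Alice:4, Esperanza:1, Fay:2, Frank:2, Hiro:1, Lena:4, Mei:3, Nora:1, Oskar:3, Ursula:2, Yusuf:4.
Sum = 4 + 1 + 2 + 2 + 1 + 4 + 3 + 1 + 3 + 2 + 4 = 27.

27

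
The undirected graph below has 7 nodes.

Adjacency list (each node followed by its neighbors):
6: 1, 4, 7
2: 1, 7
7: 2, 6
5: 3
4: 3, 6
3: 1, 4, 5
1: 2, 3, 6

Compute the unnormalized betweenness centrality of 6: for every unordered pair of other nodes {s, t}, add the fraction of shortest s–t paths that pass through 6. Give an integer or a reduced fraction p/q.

4

Pairs whose geodesics pass through 6 — 2–4: 2/3; 1–7: 1/2; 1–4: 1/2; 3–7: 2/3; 5–7: 2/3; 7–4: 1.
All other pairs contribute 0.
Summing the contributions gives betweenness(6) = 4.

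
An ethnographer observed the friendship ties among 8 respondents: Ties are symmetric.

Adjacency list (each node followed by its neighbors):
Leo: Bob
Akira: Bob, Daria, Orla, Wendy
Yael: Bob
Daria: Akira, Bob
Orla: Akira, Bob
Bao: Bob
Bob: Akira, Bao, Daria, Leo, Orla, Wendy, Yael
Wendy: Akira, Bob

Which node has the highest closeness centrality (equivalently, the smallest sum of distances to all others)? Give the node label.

Bob

Farness (sum of distances to all others) for each node — Akira:10, Bao:13, Bob:7, Daria:12, Leo:13, Orla:12, Wendy:12, Yael:13.
The smallest farness is 7, for Bob, so Bob has the highest closeness.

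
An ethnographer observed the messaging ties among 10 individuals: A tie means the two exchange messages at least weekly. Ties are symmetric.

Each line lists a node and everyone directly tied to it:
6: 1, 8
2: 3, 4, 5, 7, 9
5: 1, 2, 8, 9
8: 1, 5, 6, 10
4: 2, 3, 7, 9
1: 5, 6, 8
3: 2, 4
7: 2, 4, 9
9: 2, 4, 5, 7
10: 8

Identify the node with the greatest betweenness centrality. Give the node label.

5

Unnormalized betweenness of each node: 1:3, 2:11, 3:0, 4:1, 5:20, 6:0, 7:0, 8:11, 9:5, 10:0.
5 has the largest value, 20, making it the main broker — the node through which the most shortest paths run.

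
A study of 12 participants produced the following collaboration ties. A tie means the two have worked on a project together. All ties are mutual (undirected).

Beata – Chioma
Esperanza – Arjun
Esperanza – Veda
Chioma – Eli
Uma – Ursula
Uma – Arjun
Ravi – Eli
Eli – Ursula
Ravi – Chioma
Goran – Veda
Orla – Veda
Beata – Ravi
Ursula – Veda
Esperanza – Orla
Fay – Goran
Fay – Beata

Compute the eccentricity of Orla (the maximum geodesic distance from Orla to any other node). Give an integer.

Distances from Orla: Arjun:2, Beata:4, Chioma:4, Eli:3, Esperanza:1, Fay:3, Goran:2, Ravi:4, Uma:3, Ursula:2, Veda:1.
The largest is 4 (to Beata, Ravi, and Chioma), so the eccentricity of Orla is 4.

4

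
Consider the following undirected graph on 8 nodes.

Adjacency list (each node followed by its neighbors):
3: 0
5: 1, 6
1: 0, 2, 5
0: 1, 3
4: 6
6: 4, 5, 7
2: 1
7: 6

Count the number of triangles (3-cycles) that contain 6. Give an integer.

6's neighbors are 4, 5, and 7, but none of them are tied to each other, so no triangle contains 6.

0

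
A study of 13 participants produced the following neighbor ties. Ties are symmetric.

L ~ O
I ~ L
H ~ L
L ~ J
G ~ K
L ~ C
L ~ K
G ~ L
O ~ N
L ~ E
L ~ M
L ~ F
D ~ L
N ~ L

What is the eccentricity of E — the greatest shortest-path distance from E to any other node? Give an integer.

2

Distances from E: C:2, D:2, F:2, G:2, H:2, I:2, J:2, K:2, L:1, M:2, N:2, O:2.
The largest is 2 (to G, I, M, J, K, N, O, C, D, H, and F), so the eccentricity of E is 2.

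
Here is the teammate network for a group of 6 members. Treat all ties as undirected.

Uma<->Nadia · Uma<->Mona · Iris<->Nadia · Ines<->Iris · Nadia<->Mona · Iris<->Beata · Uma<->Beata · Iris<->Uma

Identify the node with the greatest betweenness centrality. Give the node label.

Iris

Unnormalized betweenness of each node: Beata:0, Ines:0, Iris:9/2, Mona:0, Nadia:1, Uma:5/2.
Iris has the largest value, 9/2, making it the main broker — the node through which the most shortest paths run.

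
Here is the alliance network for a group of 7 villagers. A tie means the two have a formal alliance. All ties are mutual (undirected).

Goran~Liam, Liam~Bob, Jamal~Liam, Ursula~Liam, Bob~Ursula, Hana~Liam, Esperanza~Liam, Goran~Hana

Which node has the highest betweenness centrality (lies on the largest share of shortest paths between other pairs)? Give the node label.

Liam

Unnormalized betweenness of each node: Bob:0, Esperanza:0, Goran:0, Hana:0, Jamal:0, Liam:13, Ursula:0.
Liam has the largest value, 13, making it the main broker — the node through which the most shortest paths run.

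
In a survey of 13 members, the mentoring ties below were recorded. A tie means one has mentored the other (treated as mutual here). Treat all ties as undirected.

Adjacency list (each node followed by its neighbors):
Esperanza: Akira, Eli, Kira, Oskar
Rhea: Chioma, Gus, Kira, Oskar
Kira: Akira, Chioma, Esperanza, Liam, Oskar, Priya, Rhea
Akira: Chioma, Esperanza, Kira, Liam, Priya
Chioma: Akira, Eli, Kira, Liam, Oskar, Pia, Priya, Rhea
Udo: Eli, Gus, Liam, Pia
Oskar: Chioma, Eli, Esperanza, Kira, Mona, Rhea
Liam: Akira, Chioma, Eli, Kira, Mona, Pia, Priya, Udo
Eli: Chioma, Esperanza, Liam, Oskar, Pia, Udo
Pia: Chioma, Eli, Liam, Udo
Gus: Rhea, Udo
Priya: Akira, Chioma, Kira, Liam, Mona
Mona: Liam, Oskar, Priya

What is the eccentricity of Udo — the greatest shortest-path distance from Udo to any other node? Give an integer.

2

Distances from Udo: Akira:2, Chioma:2, Eli:1, Esperanza:2, Gus:1, Kira:2, Liam:1, Mona:2, Oskar:2, Pia:1, Priya:2, Rhea:2.
The largest is 2 (to Chioma, Mona, Kira, Priya, Akira, Rhea, Esperanza, and Oskar), so the eccentricity of Udo is 2.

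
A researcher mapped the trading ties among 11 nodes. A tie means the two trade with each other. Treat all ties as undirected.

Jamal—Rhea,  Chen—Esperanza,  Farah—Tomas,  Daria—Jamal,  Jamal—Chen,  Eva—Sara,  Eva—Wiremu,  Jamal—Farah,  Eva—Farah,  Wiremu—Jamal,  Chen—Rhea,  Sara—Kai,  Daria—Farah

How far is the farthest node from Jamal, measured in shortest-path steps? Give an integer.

Distances from Jamal: Chen:1, Daria:1, Esperanza:2, Eva:2, Farah:1, Kai:4, Rhea:1, Sara:3, Tomas:2, Wiremu:1.
The largest is 4 (to Kai), so the eccentricity of Jamal is 4.

4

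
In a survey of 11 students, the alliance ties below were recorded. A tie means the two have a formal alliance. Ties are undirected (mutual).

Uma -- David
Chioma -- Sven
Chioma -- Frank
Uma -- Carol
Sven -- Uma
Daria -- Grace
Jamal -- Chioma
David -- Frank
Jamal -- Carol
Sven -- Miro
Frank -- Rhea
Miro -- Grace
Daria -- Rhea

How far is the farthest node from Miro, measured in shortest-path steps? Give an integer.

Distances from Miro: Carol:3, Chioma:2, Daria:2, David:3, Frank:3, Grace:1, Jamal:3, Rhea:3, Sven:1, Uma:2.
The largest is 3 (to Rhea, Frank, Jamal, Carol, and David), so the eccentricity of Miro is 3.

3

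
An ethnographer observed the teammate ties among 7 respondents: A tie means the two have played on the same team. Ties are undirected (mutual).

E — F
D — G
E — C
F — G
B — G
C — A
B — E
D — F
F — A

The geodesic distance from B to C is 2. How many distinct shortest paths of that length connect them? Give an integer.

The shortest distance is 2, and the only length-2 path is B–E–C. So there is exactly 1 shortest path.

1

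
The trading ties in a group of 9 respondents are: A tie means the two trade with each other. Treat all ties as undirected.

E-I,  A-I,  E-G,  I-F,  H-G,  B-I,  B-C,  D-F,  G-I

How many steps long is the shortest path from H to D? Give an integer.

One shortest route is H – G – I – F – D, which uses 4 edges, and at distance 3 from H we only reach {A, B, F}, which does not include D. So d(H,D) = 4.

4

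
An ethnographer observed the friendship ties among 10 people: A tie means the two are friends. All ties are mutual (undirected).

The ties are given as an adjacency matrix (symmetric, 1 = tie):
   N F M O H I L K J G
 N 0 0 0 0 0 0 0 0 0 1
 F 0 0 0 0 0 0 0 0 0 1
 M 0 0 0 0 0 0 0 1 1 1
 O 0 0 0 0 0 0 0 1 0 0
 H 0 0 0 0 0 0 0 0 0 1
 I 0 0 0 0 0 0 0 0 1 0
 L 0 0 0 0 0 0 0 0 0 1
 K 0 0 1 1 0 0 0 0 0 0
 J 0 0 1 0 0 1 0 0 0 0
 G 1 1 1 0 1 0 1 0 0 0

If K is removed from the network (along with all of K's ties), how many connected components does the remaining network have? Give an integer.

Without K, the remaining ties split the others into: {F, G, H, I, J, L, M, N}; {O}.
That's 2 separate components.

2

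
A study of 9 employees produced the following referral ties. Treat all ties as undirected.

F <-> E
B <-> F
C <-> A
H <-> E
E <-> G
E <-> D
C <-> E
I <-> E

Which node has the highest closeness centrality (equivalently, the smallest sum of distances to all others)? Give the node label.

E

Farness (sum of distances to all others) for each node — A:22, B:22, C:15, D:17, E:10, F:15, G:17, H:17, I:17.
The smallest farness is 10, for E, so E has the highest closeness.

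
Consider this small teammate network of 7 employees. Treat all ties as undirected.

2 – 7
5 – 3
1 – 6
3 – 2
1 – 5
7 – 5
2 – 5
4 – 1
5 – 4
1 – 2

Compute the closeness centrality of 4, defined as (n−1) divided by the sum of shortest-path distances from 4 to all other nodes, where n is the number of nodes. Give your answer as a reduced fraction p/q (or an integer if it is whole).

3/5

Distances from 4: 1:1, 2:2, 3:2, 5:1, 6:2, 7:2. Sum = 10.
n = 7, so closeness = 6/10 = 3/5.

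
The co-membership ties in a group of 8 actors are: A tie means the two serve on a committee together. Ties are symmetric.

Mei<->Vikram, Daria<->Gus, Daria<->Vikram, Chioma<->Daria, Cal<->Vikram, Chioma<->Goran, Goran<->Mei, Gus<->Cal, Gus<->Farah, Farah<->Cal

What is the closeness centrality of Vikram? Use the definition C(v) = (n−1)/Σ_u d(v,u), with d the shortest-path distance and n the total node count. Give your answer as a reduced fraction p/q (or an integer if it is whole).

7/11

Distances from Vikram: Cal:1, Chioma:2, Daria:1, Farah:2, Goran:2, Gus:2, Mei:1. Sum = 11.
n = 8, so closeness = 7/11.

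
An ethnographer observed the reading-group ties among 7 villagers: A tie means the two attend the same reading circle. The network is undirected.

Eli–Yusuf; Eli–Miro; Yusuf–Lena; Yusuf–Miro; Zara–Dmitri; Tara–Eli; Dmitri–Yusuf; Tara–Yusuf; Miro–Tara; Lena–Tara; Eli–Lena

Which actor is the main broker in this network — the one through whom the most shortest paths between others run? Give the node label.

Yusuf

Unnormalized betweenness of each node: Dmitri:5, Eli:1/3, Lena:0, Miro:0, Tara:1/3, Yusuf:25/3, Zara:0.
Yusuf has the largest value, 25/3, making it the main broker — the node through which the most shortest paths run.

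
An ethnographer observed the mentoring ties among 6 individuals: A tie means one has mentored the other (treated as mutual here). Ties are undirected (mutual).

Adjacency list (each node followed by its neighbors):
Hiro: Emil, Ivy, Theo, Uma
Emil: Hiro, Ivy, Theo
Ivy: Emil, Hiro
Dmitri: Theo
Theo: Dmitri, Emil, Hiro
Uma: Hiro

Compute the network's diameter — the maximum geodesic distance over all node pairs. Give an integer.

3

Eccentricity of each node (its greatest distance to any other): Dmitri:3, Emil:2, Hiro:2, Ivy:3, Theo:2, Uma:3.
The maximum eccentricity is 3, realized for instance by the pair Ivy–Dmitri via Ivy – Hiro – Theo – Dmitri. So the diameter is 3.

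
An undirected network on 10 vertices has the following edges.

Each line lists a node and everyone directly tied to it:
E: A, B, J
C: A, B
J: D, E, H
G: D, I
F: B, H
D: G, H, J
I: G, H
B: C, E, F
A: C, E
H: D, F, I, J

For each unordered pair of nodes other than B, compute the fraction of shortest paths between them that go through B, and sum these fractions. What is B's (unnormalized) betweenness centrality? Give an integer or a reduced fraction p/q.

89/12

Pairs whose geodesics pass through B — C–F: 1; C–H: 1; C–I: 1; C–G: 3/4; C–D: 2/3; C–J: 1/2; C–E: 1/2; F–E: 1; F–A: 2/2.
All other pairs contribute 0.
Summing the contributions gives betweenness(B) = 89/12.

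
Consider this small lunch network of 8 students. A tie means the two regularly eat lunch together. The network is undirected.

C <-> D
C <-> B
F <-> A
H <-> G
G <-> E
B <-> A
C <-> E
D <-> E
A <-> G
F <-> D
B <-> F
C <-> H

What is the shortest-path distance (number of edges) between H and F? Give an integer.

One shortest route is H – C – B – F, which uses 3 edges, and at distance 2 from H we only reach {A, B, D, E}, which does not include F. So d(H,F) = 3.

3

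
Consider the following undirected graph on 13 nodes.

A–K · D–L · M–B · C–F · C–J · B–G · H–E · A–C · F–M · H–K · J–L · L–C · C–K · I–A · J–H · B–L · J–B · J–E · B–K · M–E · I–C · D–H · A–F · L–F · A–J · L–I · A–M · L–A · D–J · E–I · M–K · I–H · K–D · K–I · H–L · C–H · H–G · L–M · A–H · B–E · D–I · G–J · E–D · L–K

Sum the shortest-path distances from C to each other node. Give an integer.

17

Distances from C: A:1, B:2, D:2, E:2, F:1, G:2, H:1, I:1, J:1, K:1, L:1, M:2.
Sum = 1 + 2 + 2 + 2 + 1 + 2 + 1 + 1 + 1 + 1 + 1 + 2 = 17.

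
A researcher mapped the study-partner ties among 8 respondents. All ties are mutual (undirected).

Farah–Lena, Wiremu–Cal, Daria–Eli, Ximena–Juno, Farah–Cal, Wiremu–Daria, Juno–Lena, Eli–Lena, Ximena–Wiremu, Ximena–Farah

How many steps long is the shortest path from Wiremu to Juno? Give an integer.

2

One shortest route is Wiremu – Ximena – Juno, which uses 2 edges, and Wiremu and Juno are not directly tied, so nothing shorter exists. So d(Wiremu,Juno) = 2.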